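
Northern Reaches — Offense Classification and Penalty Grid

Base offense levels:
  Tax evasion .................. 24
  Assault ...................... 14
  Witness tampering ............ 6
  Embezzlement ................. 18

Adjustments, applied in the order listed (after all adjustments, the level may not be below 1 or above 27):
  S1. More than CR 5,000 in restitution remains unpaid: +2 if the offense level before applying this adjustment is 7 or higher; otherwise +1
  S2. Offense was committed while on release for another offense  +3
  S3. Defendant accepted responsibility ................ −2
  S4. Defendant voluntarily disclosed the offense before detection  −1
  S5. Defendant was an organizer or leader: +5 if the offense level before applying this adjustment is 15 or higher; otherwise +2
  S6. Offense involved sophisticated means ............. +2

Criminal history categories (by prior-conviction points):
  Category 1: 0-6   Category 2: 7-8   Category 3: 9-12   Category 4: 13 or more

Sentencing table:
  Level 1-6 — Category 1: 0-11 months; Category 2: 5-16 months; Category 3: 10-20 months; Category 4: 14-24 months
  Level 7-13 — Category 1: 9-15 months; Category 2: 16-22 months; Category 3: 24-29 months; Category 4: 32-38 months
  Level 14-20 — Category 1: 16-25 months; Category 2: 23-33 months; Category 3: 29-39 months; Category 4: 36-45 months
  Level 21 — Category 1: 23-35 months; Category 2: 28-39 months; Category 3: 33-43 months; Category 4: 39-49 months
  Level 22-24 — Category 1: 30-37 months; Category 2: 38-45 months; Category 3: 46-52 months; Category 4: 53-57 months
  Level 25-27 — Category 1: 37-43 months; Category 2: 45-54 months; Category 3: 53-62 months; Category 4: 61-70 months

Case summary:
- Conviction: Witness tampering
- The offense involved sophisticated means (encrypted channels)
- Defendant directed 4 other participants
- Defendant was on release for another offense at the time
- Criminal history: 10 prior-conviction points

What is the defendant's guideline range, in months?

24-29 months

Base offense level for witness tampering: 6.
S1 does not apply.
S2 applies: 6 + 3 = 9.
S4 does not apply.
S5 applies (level before this adjustment is 9 < 15, so +2): 9 + 2 = 11.
S6 applies: 11 + 2 = 13.
Final offense level: 13.
Criminal history: 10 prior points → Category 3 (9-12).
Level 13 falls in the 7-13 band.
Grid: Level 7-13 × Category 3 = 24-29 months.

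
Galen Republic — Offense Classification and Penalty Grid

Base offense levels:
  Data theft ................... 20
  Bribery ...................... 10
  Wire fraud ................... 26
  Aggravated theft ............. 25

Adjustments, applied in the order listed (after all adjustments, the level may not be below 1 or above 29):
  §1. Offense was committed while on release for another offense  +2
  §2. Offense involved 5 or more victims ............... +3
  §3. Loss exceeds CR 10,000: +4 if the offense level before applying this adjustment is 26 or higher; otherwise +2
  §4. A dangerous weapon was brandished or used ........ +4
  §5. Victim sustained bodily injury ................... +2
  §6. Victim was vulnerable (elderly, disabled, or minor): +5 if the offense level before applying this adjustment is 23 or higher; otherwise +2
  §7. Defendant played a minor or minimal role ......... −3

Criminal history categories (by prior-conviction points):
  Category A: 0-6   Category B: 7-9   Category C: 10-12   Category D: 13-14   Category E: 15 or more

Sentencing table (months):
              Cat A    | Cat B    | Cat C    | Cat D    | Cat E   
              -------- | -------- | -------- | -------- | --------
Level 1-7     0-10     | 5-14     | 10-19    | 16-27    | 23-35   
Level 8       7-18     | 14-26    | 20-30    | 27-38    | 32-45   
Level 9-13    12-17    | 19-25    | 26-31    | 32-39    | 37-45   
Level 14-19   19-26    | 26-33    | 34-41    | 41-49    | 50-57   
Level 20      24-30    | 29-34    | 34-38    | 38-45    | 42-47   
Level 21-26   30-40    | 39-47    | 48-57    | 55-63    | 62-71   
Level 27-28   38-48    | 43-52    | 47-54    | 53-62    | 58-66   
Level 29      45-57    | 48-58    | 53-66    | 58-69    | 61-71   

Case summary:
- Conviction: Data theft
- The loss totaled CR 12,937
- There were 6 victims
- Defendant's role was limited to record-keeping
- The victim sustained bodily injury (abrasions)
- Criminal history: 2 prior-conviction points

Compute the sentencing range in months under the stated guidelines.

30-40 months

Base offense level for data theft: 20.
§1 does not apply.
§2 applies: 20 + 3 = 23.
§3 applies (level before this adjustment is 23 < 26, so +2): 23 + 2 = 25.
§5 applies: 25 + 2 = 27.
§6 does not apply.
§7 applies: 27 − 3 = 24.
Final offense level: 24.
Criminal history: 2 prior points → Category A (0-6).
Level 24 falls in the 21-26 band.
Grid: Level 21-26 × Category A = 30-40 months.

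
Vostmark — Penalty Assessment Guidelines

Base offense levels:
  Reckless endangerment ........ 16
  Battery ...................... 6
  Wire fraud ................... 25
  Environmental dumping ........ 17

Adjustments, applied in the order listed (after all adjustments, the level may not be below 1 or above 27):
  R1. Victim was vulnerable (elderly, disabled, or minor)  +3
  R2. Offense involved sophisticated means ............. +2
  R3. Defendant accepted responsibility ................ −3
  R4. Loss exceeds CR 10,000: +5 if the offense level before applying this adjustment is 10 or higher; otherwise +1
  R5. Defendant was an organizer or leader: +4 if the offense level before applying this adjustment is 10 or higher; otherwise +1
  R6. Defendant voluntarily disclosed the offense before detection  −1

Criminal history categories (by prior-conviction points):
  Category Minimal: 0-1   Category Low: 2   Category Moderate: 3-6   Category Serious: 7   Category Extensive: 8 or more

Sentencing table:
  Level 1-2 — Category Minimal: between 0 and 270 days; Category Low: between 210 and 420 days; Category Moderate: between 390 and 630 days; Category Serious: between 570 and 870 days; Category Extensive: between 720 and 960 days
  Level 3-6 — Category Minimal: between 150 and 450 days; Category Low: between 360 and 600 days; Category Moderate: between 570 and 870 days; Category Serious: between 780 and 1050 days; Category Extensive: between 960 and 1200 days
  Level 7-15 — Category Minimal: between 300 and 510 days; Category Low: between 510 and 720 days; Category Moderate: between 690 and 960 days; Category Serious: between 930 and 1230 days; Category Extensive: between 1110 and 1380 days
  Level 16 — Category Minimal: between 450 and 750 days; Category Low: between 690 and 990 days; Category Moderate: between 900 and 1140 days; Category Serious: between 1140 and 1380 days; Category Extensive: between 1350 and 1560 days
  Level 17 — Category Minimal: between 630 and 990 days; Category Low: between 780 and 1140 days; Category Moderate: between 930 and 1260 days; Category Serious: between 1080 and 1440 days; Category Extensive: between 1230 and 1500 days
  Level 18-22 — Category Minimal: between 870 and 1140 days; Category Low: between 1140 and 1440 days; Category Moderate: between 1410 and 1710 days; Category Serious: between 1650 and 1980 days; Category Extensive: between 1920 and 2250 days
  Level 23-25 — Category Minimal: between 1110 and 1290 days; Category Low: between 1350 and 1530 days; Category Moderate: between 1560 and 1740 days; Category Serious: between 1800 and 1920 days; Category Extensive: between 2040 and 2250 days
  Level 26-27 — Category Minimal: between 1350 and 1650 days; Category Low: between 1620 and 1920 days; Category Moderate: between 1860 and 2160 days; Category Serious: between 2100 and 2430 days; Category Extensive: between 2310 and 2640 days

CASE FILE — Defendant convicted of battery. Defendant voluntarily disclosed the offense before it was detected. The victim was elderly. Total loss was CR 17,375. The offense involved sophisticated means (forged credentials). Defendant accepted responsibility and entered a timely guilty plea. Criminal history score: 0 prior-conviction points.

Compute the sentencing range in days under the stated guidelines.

300-510 days

Base offense level for battery: 6.
R1 applies: 6 + 3 = 9.
R2 applies: 9 + 2 = 11.
R3 applies: 11 − 3 = 8.
R4 applies (level before this adjustment is 8 < 10, so +1): 8 + 1 = 9.
R6 applies: 9 − 1 = 8.
Final offense level: 8.
Criminal history: 0 prior points → Category Minimal (0-1).
Level 8 falls in the 7-15 band.
Grid: Level 7-15 × Category Minimal = 300-510 days.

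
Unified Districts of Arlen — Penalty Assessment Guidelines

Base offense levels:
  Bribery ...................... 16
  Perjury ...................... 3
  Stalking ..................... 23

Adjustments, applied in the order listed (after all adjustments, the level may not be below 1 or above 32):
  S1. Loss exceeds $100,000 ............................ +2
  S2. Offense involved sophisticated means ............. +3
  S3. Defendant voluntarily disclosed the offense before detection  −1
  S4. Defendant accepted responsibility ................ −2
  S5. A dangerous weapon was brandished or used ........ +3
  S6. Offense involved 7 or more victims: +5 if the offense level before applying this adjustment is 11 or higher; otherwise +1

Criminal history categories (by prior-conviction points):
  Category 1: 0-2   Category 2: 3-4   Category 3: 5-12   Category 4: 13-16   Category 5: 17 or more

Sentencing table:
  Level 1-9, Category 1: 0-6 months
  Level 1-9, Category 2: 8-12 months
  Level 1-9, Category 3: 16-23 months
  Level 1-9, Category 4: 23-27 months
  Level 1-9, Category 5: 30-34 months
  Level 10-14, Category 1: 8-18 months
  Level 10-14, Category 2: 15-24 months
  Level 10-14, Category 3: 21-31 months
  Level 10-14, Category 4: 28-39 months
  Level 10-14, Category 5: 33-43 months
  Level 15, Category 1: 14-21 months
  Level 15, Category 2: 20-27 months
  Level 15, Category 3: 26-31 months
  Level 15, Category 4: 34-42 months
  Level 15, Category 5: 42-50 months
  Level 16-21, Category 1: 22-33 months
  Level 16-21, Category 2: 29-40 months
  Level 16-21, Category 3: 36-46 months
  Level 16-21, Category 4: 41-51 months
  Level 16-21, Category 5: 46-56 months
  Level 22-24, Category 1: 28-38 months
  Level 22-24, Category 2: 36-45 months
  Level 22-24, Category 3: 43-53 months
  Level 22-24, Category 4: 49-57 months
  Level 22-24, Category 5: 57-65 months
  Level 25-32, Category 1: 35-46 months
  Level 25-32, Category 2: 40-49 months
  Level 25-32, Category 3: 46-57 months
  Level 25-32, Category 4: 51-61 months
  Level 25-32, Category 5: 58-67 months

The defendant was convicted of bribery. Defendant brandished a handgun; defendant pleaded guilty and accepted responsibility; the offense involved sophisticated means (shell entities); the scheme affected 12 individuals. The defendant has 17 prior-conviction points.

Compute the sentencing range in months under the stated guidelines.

Base offense level for bribery: 16.
S2 applies: 16 + 3 = 19.
S4 applies: 19 − 2 = 17.
S5 applies: 17 + 3 = 20.
S6 applies (level before this adjustment is 20 ≥ 11, so +5): 20 + 5 = 25.
Final offense level: 25.
Criminal history: 17 prior points → Category 5 (17+).
Level 25 falls in the 25-32 band.
Grid: Level 25-32 × Category 5 = 58-67 months.

58-67 months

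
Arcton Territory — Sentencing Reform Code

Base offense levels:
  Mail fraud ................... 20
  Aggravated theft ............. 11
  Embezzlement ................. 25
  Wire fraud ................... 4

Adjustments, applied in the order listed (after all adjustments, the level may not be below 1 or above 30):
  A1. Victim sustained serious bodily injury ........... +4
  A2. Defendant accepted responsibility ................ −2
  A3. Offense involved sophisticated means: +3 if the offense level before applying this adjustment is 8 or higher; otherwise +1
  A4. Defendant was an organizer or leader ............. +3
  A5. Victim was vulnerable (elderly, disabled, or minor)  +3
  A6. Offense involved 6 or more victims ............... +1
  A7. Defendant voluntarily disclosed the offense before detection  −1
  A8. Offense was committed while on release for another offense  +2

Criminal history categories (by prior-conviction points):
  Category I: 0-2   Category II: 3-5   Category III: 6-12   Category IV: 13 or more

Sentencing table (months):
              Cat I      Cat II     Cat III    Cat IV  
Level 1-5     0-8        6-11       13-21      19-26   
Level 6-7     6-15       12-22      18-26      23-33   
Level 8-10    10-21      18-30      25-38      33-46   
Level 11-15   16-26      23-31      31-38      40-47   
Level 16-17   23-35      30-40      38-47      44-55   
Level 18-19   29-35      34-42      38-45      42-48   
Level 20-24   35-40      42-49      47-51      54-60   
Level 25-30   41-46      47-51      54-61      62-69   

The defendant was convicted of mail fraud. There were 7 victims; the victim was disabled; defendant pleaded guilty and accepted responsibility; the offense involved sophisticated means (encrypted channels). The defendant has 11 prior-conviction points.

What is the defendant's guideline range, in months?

54-61 months

Base offense level for mail fraud: 20.
A2 applies: 20 − 2 = 18.
A3 applies (level before this adjustment is 18 ≥ 8, so +3): 18 + 3 = 21.
A4 does not apply.
A5 applies: 21 + 3 = 24.
A6 applies: 24 + 1 = 25.
A7 does not apply.
A8 does not apply.
Final offense level: 25.
Criminal history: 11 prior points → Category III (6-12).
Level 25 falls in the 25-30 band.
Grid: Level 25-30 × Category III = 54-61 months.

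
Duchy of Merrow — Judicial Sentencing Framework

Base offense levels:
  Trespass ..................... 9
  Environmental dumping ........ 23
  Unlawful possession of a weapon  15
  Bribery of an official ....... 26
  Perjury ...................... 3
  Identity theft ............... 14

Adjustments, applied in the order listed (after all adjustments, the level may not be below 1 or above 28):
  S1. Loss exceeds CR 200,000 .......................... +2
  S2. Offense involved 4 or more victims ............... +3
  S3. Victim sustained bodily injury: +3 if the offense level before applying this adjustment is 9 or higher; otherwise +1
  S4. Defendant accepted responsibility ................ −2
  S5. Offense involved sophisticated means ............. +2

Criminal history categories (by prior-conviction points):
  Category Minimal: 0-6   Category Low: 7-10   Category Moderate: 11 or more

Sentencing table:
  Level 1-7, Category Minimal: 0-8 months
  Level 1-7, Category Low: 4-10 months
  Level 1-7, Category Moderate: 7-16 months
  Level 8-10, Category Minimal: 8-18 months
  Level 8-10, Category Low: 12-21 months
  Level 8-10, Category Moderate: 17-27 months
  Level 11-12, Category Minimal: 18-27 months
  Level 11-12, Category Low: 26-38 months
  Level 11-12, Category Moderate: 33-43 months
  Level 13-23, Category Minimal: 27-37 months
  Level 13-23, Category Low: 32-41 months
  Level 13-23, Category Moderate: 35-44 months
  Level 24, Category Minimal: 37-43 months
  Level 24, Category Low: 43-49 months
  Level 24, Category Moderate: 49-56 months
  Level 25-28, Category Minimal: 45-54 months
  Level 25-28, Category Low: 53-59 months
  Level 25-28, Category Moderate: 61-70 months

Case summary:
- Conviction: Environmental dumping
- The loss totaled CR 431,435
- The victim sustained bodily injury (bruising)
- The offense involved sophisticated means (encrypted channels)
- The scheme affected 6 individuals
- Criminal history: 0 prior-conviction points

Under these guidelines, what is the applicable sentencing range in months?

Base offense level for environmental dumping: 23.
S1 applies: 23 + 2 = 25.
S2 applies: 25 + 3 = 28.
S3 applies (level before this adjustment is 28 ≥ 9, so +3): 28 + 3 = 31.
S4 does not apply.
S5 applies: 31 + 2 = 33.
Level 33 exceeds the maximum of 28; capped at 28.
Final offense level: 28.
Criminal history: 0 prior points → Category Minimal (0-6).
Level 28 falls in the 25-28 band.
Grid: Level 25-28 × Category Minimal = 45-54 months.

45-54 months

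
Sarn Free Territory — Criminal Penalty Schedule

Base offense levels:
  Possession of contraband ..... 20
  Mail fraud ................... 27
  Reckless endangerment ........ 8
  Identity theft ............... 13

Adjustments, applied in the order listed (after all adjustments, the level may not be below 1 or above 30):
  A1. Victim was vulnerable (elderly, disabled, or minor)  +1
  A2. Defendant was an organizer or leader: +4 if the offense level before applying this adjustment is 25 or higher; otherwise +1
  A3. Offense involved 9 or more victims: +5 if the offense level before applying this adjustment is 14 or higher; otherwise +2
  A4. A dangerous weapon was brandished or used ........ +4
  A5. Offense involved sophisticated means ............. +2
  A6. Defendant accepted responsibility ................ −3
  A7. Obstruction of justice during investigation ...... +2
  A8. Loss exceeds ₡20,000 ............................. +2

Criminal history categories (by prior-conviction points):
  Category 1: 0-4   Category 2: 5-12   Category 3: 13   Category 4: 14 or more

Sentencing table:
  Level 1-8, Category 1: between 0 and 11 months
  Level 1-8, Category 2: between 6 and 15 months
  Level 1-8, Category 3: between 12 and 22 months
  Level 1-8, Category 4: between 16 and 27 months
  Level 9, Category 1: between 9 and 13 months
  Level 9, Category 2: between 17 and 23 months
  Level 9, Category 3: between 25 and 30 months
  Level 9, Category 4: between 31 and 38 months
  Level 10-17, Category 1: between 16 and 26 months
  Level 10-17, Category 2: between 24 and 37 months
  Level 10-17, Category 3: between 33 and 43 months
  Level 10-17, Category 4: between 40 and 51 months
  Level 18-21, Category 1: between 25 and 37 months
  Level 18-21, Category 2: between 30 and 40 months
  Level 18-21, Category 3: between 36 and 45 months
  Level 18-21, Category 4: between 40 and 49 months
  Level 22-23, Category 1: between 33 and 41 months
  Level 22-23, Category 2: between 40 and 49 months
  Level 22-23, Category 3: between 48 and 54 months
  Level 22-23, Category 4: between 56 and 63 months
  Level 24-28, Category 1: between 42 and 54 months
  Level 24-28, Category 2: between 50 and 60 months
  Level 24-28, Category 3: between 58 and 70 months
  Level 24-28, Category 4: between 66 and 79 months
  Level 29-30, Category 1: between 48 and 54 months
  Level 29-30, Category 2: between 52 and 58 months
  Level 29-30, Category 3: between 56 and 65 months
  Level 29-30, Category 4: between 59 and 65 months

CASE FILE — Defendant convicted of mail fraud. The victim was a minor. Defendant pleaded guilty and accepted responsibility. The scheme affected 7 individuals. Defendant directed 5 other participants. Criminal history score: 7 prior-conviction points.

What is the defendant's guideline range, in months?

52-58 months

Base offense level for mail fraud: 27.
A1 applies: 27 + 1 = 28.
A2 applies (level before this adjustment is 28 ≥ 25, so +4): 28 + 4 = 32.
A3 does not apply.
A4 does not apply.
A6 applies: 32 − 3 = 29.
A7 does not apply.
A8 does not apply.
Final offense level: 29.
Criminal history: 7 prior points → Category 2 (5-12).
Level 29 falls in the 29-30 band.
Grid: Level 29-30 × Category 2 = 52-58 months.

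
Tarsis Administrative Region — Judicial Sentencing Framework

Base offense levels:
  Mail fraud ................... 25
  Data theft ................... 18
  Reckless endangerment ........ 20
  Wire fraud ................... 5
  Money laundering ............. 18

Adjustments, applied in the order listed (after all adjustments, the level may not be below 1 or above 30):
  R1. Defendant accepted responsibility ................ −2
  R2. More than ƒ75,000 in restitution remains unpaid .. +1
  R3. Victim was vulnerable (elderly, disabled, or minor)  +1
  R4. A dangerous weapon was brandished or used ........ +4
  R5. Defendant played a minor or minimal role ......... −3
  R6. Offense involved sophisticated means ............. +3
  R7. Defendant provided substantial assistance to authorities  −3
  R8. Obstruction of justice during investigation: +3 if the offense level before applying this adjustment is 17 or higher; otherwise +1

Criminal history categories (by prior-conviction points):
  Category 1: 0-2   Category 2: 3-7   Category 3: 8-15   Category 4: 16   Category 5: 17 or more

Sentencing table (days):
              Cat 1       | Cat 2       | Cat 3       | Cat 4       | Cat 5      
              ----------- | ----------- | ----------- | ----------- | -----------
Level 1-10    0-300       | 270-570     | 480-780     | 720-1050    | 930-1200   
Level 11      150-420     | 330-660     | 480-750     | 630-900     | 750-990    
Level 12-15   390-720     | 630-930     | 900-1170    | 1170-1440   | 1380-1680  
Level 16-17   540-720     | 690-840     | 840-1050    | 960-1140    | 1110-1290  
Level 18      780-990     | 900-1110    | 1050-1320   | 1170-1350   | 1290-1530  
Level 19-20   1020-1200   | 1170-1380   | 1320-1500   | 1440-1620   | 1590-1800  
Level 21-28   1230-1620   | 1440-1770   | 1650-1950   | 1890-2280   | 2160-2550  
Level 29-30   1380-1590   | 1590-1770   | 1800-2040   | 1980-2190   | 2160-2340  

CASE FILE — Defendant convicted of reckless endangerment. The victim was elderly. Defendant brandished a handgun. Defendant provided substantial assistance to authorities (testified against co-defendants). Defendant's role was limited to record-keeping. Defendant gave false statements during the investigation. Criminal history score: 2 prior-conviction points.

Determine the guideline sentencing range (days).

1230-1620 days

Base offense level for reckless endangerment: 20.
R1 does not apply.
R3 applies: 20 + 1 = 21.
R4 applies: 21 + 4 = 25.
R5 applies: 25 − 3 = 22.
R6 does not apply.
R7 applies: 22 − 3 = 19.
R8 applies (level before this adjustment is 19 ≥ 17, so +3): 19 + 3 = 22.
Final offense level: 22.
Criminal history: 2 prior points → Category 1 (0-2).
Level 22 falls in the 21-28 band.
Grid: Level 21-28 × Category 1 = 1230-1620 days.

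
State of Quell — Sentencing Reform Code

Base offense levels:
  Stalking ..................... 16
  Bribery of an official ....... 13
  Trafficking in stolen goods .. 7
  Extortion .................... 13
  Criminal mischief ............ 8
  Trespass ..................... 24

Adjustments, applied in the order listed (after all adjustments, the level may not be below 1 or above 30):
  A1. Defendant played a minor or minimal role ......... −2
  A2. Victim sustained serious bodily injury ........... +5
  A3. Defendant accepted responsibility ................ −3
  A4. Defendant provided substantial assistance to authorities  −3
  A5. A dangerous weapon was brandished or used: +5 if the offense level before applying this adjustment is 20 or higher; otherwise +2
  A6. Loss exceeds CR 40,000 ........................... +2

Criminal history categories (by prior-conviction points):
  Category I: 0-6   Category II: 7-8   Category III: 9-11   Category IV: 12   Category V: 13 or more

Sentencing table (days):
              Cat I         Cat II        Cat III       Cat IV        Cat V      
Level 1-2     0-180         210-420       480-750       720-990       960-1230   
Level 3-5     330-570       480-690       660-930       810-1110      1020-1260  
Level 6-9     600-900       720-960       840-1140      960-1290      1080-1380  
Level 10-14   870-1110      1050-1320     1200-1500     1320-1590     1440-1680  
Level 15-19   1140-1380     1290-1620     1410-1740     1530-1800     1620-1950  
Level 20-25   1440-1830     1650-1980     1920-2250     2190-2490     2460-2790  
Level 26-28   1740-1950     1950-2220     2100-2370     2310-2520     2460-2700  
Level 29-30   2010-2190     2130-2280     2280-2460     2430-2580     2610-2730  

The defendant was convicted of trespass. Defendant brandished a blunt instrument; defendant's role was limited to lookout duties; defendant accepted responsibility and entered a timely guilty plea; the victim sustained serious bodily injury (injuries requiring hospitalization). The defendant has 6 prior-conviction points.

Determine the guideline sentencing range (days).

Base offense level for trespass: 24.
A1 applies: 24 − 2 = 22.
A2 applies: 22 + 5 = 27.
A3 applies: 27 − 3 = 24.
A5 applies (level before this adjustment is 24 ≥ 20, so +5): 24 + 5 = 29.
Final offense level: 29.
Criminal history: 6 prior points → Category I (0-6).
Level 29 falls in the 29-30 band.
Grid: Level 29-30 × Category I = 2010-2190 days.

2010-2190 days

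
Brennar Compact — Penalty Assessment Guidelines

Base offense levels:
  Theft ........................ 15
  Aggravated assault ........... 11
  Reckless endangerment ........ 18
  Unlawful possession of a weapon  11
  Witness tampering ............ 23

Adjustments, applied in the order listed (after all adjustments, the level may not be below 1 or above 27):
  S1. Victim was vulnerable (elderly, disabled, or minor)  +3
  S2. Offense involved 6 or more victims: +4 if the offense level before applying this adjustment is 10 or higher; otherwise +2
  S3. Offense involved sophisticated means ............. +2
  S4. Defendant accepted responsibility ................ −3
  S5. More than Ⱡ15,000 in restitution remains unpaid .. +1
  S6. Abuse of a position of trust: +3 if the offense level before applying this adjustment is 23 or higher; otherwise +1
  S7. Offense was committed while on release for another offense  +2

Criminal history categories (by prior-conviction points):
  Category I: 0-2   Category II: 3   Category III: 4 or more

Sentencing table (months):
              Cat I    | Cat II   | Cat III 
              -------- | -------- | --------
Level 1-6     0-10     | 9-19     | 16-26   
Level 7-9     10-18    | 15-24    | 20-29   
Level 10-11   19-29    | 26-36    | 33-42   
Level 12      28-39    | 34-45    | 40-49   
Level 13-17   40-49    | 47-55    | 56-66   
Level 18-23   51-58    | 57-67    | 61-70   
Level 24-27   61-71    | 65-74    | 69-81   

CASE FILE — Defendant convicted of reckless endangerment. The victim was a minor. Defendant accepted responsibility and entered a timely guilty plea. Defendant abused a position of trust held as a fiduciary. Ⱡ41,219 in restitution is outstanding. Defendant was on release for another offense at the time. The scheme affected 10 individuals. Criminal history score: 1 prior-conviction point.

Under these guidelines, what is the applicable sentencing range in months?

61-71 months

Base offense level for reckless endangerment: 18.
S1 applies: 18 + 3 = 21.
S2 applies (level before this adjustment is 21 ≥ 10, so +4): 21 + 4 = 25.
S4 applies: 25 − 3 = 22.
S5 applies: 22 + 1 = 23.
S6 applies (level before this adjustment is 23 ≥ 23, so +3): 23 + 3 = 26.
S7 applies: 26 + 2 = 28.
Level 28 exceeds the maximum of 27; capped at 27.
Final offense level: 27.
Criminal history: 1 prior point → Category I (0-2).
Level 27 falls in the 24-27 band.
Grid: Level 24-27 × Category I = 61-71 months.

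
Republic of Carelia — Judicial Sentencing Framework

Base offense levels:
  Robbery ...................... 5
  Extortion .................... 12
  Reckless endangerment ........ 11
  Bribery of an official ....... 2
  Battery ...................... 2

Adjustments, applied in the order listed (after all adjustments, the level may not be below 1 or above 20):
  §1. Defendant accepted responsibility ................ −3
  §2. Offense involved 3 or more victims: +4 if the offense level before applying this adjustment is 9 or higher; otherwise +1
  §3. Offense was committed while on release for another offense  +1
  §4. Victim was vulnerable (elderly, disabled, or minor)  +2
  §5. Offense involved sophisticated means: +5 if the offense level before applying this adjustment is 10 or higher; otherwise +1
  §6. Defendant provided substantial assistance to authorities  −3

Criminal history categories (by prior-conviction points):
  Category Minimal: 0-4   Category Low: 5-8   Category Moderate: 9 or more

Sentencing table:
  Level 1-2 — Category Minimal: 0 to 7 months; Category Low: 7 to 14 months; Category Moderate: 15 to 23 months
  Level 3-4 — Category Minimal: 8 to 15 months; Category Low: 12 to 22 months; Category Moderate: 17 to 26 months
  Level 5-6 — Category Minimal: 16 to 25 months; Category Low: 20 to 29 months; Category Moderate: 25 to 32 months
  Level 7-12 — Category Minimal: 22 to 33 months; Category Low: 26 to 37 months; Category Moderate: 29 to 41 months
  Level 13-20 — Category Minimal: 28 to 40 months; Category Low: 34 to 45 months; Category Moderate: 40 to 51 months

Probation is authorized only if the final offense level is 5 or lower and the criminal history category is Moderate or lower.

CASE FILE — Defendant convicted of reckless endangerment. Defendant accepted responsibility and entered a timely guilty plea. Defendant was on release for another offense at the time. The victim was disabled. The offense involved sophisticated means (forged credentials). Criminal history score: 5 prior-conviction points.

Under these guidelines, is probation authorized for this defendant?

Base offense level for reckless endangerment: 11.
§1 applies: 11 − 3 = 8.
§3 applies: 8 + 1 = 9.
§4 applies: 9 + 2 = 11.
§5 applies (level before this adjustment is 11 ≥ 10, so +5): 11 + 5 = 16.
§6 does not apply.
Final offense level: 16.
Criminal history: 5 prior points → Category Low (5-8).
Level 16 falls in the 13-20 band.
Grid: Level 13-20 × Category Low = 34-45 months.
Probation check: level 16 > 5 and category Low ≤ Moderate → not eligible.

No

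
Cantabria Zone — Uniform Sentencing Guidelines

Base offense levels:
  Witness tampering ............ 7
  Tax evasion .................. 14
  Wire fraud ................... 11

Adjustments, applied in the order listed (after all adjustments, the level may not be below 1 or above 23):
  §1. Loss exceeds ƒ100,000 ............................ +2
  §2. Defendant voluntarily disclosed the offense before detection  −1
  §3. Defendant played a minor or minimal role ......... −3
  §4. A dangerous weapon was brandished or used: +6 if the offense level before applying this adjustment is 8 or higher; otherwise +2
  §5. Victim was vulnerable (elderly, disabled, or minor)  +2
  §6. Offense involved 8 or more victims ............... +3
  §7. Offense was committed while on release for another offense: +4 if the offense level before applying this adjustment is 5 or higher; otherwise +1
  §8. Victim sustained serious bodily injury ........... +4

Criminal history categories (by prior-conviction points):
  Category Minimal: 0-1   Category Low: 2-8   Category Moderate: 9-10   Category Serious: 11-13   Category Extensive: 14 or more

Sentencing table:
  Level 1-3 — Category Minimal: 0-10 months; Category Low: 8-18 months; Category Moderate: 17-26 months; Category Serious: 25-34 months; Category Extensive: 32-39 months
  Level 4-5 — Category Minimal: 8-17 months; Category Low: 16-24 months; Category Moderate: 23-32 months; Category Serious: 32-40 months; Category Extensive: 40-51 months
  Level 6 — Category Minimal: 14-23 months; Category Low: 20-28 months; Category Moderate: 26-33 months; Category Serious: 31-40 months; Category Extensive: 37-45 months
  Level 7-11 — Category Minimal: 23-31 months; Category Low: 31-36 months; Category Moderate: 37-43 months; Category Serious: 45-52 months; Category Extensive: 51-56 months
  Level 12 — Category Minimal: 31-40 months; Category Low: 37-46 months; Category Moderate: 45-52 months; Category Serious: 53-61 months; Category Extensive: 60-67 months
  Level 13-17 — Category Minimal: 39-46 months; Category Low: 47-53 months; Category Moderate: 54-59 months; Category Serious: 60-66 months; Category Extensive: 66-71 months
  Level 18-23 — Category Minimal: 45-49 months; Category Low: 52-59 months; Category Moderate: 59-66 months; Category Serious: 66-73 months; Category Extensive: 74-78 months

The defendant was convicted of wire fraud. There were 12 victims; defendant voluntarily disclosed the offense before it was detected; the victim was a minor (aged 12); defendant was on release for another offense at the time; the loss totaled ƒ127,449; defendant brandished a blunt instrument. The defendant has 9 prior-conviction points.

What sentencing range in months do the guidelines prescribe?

Base offense level for wire fraud: 11.
§1 applies: 11 + 2 = 13.
§2 applies: 13 − 1 = 12.
§3 does not apply.
§4 applies (level before this adjustment is 12 ≥ 8, so +6): 12 + 6 = 18.
§5 applies: 18 + 2 = 20.
§6 applies: 20 + 3 = 23.
§7 applies (level before this adjustment is 23 ≥ 5, so +4): 23 + 4 = 27.
Level 27 exceeds the maximum of 23; capped at 23.
Final offense level: 23.
Criminal history: 9 prior points → Category Moderate (9-10).
Level 23 falls in the 18-23 band.
Grid: Level 18-23 × Category Moderate = 59-66 months.

59-66 months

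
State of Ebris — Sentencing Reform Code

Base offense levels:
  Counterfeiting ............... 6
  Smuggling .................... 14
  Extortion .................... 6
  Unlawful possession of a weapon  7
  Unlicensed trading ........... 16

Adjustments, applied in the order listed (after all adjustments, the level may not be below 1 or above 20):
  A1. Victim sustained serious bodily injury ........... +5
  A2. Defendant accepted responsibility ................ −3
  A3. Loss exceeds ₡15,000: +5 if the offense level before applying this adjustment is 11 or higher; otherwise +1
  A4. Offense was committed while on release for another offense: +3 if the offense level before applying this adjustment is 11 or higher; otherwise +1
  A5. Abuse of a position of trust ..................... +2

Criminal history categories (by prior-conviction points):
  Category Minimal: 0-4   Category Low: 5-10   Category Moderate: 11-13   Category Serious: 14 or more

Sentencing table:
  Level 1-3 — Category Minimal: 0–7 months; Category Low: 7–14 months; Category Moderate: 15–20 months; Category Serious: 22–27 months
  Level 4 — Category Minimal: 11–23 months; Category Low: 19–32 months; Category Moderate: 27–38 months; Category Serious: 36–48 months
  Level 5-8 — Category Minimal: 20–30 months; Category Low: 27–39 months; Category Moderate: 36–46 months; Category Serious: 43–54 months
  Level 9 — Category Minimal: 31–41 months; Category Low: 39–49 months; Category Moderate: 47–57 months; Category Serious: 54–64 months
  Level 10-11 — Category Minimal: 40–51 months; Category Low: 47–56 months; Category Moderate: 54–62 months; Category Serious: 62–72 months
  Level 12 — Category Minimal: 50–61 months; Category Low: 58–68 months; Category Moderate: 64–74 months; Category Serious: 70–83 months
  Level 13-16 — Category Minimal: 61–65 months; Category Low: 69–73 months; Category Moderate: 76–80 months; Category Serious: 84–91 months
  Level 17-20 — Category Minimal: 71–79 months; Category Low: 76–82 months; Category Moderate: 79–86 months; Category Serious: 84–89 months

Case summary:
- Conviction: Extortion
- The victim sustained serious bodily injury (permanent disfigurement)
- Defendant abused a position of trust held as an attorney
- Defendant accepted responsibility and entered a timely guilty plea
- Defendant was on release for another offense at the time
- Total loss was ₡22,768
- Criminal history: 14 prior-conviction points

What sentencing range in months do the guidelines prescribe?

70-83 months

Base offense level for extortion: 6.
A1 applies: 6 + 5 = 11.
A2 applies: 11 − 3 = 8.
A3 applies (level before this adjustment is 8 < 11, so +1): 8 + 1 = 9.
A4 applies (level before this adjustment is 9 < 11, so +1): 9 + 1 = 10.
A5 applies: 10 + 2 = 12.
Final offense level: 12.
Criminal history: 14 prior points → Category Serious (14+).
Level 12 falls in the 12 band.
Grid: Level 12 × Category Serious = 70-83 months.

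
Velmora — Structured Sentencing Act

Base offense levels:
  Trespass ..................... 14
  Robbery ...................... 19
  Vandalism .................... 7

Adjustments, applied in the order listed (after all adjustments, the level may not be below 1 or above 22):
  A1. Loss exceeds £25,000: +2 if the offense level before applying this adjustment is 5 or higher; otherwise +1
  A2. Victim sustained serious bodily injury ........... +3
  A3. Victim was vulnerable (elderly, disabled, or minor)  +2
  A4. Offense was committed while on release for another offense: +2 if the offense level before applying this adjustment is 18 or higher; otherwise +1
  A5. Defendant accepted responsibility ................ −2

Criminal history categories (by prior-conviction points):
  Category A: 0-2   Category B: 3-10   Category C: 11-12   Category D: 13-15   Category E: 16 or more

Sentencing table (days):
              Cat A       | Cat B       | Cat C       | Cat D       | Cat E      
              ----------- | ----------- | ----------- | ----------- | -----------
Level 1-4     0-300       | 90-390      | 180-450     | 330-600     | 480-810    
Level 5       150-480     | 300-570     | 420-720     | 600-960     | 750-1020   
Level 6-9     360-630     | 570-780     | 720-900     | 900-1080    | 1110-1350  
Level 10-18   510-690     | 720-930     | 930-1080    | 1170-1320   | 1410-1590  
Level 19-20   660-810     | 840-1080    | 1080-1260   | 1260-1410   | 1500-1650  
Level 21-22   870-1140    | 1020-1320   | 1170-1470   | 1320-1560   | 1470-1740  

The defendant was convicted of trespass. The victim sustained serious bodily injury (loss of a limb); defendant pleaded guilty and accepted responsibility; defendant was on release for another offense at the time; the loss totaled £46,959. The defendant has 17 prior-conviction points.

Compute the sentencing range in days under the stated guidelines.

1500-1650 days

Base offense level for trespass: 14.
A1 applies (level before this adjustment is 14 ≥ 5, so +2): 14 + 2 = 16.
A2 applies: 16 + 3 = 19.
A3 does not apply.
A4 applies (level before this adjustment is 19 ≥ 18, so +2): 19 + 2 = 21.
A5 applies: 21 − 2 = 19.
Final offense level: 19.
Criminal history: 17 prior points → Category E (16+).
Level 19 falls in the 19-20 band.
Grid: Level 19-20 × Category E = 1500-1650 days.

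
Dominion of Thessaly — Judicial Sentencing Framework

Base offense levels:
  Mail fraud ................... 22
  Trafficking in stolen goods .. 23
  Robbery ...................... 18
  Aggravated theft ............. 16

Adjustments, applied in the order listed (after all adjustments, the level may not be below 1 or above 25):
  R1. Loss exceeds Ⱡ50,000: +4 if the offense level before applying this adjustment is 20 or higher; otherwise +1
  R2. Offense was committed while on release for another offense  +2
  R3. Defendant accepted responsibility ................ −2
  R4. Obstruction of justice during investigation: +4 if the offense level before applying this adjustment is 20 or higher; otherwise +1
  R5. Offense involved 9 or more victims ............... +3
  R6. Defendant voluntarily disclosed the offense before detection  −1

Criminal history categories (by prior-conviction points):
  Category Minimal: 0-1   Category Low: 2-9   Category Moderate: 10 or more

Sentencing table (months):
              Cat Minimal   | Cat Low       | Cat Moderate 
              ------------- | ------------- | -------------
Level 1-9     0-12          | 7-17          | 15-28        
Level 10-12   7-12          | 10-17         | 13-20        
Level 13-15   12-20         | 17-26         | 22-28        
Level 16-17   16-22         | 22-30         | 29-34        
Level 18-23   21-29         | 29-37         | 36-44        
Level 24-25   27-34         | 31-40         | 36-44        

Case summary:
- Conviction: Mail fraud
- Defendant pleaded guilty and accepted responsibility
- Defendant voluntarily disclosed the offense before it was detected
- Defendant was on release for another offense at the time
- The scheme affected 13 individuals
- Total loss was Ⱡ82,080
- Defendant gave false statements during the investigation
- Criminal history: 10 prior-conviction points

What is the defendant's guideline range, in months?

Base offense level for mail fraud: 22.
R1 applies (level before this adjustment is 22 ≥ 20, so +4): 22 + 4 = 26.
R2 applies: 26 + 2 = 28.
R3 applies: 28 − 2 = 26.
R4 applies (level before this adjustment is 26 ≥ 20, so +4): 26 + 4 = 30.
R5 applies: 30 + 3 = 33.
R6 applies: 33 − 1 = 32.
Level 32 exceeds the maximum of 25; capped at 25.
Final offense level: 25.
Criminal history: 10 prior points → Category Moderate (10+).
Level 25 falls in the 24-25 band.
Grid: Level 24-25 × Category Moderate = 36-44 months.

36-44 months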